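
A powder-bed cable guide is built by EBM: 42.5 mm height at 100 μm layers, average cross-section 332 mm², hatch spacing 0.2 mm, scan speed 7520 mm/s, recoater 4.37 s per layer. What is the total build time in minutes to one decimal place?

Number of layers: 42.5 / 0.1 → 425 (rounded up).
Per-layer scan distance = 332 / 0.2, so 1660 mm.
Per-layer scan time = 1660 / 7520 = 0.2207 s.
Per-layer time = 0.2207 + 4.37 = 4.5907 s.
Build time = 425 × 4.5907 = 1951.0475 s = 32.5 minutes.

32.5 minutes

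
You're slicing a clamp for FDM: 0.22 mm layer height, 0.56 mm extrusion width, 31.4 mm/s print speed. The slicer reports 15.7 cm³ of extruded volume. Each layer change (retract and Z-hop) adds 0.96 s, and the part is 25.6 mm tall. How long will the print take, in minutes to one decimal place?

69.5 minutes

Line area = 0.22 × 0.56, so 0.1232 mm².
Total extruded path = 15700/0.1232 = 127435.1 mm.
Extrusion time: 127435.1 / 31.4 → 4058.4 s.
Layer count = ceil(25.6 / 0.22) = 117.
Z-hop total = 117 × 0.96 = 112.32 s.
Altogether 4058.4 + 112.32 = 4170.72 s, i.e. 69.5 minutes.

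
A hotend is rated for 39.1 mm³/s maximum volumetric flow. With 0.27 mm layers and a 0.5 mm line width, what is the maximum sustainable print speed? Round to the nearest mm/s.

Extrusion cross-section: 0.27 × 0.5 → 0.135 mm².
Max speed = 39.1 / 0.135 = 289.63 ≈ 290 mm/s.

290 mm/s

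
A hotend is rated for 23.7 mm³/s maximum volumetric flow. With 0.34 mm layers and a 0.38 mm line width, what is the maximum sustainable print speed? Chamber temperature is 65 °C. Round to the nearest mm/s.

183 mm/s

Extrusion cross-section: 0.34 × 0.38 → 0.1292 mm².
Max speed = 23.7 / 0.1292 = 183.44 ≈ 183 mm/s.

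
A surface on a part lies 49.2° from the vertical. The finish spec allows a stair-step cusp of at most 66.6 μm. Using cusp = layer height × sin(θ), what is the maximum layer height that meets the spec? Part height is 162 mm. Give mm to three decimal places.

0.088 mm

sin(49.2°) = 0.7570; t_max = 0.0666/0.7570 = 0.088 mm.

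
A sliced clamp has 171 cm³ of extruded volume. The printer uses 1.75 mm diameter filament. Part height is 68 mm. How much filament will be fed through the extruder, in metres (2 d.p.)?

A = π r² = π × 0.875² = 2.4053 mm².
Length = 171 cm³ / 2.4053 mm² = 171000 / 2.4053 = 71093 mm = 71.09 m.

71.09 m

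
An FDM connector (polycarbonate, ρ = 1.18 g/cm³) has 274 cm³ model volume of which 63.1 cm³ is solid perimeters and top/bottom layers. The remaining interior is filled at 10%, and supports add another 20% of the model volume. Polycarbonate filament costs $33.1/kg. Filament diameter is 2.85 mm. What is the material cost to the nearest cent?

Interior volume: 274 − 63.1 → 210.9 cm³.
Deposited infill = 0.10 × 210.9 = 21.09 cm³.
Support = 0.20 × 274 = 54.8 cm³.
Total extruded = 63.1 + 21.09 + 54.8 = 138.99 cm³.
Mass = 138.99 × 1.18, so 164.0082 g.
Cost = 164.0082 g / 1000 × $33.1/kg = $5.43.

$5.43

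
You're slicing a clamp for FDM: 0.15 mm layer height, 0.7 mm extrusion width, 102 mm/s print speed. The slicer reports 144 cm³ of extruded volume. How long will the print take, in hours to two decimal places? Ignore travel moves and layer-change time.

Extrusion cross-section: 0.15 × 0.7 → 0.105 mm².
Total extruded path = 144000/0.105 = 1371428.6 mm.
Extrusion time: 1371428.6 / 102 → 13445.4 s.
In the requested units: 13445.4 s = 3.73 hours.

3.73 hours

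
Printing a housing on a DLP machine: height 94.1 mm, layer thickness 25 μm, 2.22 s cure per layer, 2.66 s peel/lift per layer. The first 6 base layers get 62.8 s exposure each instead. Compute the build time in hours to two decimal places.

5.20 hours

Layer count = ceil(94.1 / 0.025) = 3764.
Base layers = 6 × (62.8 + 2.66), so 392.76 s.
Regular layers: 3758 × (2.22 + 2.66) → 18339.04 s.
Sum: 392.76 + 18339.04 = 18731.8 s → 5.20 hours.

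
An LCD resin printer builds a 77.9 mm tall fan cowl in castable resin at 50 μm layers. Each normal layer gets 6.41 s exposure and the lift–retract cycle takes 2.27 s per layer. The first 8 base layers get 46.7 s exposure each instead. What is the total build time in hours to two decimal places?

Layer count = ceil(77.9 / 0.05) = 1558.
Bottom layers = 8 × (46.7 + 2.27), so 391.76 s.
Regular layers = 1550 × (6.41 + 2.27) = 13454 s.
Sum: 391.76 + 13454 = 13845.76 s → 3.85 hours.

3.85 hours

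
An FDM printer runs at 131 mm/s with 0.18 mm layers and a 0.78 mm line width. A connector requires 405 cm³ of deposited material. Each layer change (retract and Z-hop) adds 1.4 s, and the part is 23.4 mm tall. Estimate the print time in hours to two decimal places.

6.17 hours

Line area = 0.18 × 0.78, so 0.1404 mm².
Path length: 405000 mm³ / 0.1404 mm² → 2884615.4 mm.
Extrusion time: 2884615.4 / 131 → 22020 s.
Layers = ⌈23.4/0.18⌉ = 130.
Layer-change overhead: 130 × 1.4 → 182 s.
Altogether 22020 + 182 = 22202 s, i.e. 6.17 hours.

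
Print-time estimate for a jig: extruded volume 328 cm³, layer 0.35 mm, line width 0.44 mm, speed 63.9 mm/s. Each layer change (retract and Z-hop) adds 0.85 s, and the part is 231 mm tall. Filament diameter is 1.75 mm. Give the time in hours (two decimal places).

9.41 hours

Bead cross-section: 0.35 × 0.44 → 0.154 mm².
Path length: 328000 mm³ / 0.154 mm² → 2129870.1 mm.
Extrusion time: 2129870.1 / 63.9 → 33331.3 s.
Layer count = ceil(231 / 0.35) = 660.
Layer-change overhead = 660 × 0.85 = 561 s.
Total = 33331.3 + 561 = 33892.3 s = 9.41 hours.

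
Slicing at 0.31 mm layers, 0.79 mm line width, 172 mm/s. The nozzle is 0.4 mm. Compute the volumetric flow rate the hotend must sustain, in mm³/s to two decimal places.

A = 0.31 × 0.79, so 0.2449 mm².
Volumetric flow = 172 × 0.2449 = 42.12 mm³/s.

42.12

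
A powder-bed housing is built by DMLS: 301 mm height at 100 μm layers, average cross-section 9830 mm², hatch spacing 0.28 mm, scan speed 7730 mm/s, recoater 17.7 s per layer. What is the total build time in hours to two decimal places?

18.60 hours

Layer count = ceil(301 / 0.1) = 3010.
Per-layer scan distance = 9830 / 0.28 = 35107.1 mm.
Laser time per layer = 35107.1 / 7730, so 4.5417 s.
Layer cycle = 4.5417 + 17.7, so 22.2417 s.
Total: 3010 × 22.2417 s = 66947.517 s → 18.60 hours.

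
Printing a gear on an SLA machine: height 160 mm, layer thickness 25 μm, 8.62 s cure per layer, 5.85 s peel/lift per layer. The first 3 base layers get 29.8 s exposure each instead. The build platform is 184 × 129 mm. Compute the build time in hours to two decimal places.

25.74 hours

Layer count = ceil(160 / 0.025) = 6400.
Bottom layers: 3 × (29.8 + 5.85) → 106.95 s.
Normal layers: 6397 × (8.62 + 5.85) → 92564.59 s.
Sum: 106.95 + 92564.59 = 92671.54 s → 25.74 hours.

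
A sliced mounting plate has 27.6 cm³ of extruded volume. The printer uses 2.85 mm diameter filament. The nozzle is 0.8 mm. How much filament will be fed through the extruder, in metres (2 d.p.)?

Cross-section of 2.85 mm filament: π·(2.85/2)² = 6.3794 mm².
L = 27600 mm³ / 6.3794 mm² = 4326.43 mm, i.e. 4.33 m.

4.33 m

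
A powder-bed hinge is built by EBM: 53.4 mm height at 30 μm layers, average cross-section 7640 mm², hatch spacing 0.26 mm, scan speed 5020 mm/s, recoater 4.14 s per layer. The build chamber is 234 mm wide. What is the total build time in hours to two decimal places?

Number of layers: 53.4 / 0.03 → 1780 (rounded up).
Per-layer scan distance = 7640 / 0.26 = 29384.6 mm.
Beam time per layer = 29384.6 / 5020 = 5.8535 s.
Time per layer = 5.8535 + 4.14 = 9.9935 s.
Build time = 1780 × 9.9935 = 17788.43 s = 4.94 hours.

4.94 hours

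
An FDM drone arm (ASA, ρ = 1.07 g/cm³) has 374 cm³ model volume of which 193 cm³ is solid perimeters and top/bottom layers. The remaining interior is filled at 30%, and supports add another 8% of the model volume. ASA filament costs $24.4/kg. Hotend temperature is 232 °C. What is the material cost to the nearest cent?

Interior volume = 374 − 193, so 181 cm³.
Infill deposited = 0.30 × 181, so 54.3 cm³.
Support: 0.08 × 374 → 29.92 cm³.
Deposited volume = 193 + 54.3 + 29.92 = 277.22 cm³.
Mass = 277.22 × 1.07 = 296.6254 g.
Cost = 296.6254 g / 1000 × $24.4/kg = $7.24.

$7.24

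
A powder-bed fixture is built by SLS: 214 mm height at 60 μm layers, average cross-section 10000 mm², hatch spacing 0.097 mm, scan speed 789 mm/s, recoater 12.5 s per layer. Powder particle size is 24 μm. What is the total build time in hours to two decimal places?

141.85 hours

Layers = ⌈214/0.06⌉ = 3567.
Per-layer scan distance = 10000 / 0.097, so 103092.8 mm.
Scan time per layer: 103092.8 / 789 → 130.6626 s.
Per-layer time: 130.6626 + 12.5 → 143.1626 s.
3567 layers × 143.1626 s/layer = 510660.9942 s, i.e. 141.85 hours.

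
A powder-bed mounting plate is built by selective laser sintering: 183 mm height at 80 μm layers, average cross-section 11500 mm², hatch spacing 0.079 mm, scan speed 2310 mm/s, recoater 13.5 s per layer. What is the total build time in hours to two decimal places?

Layers = ⌈183/0.08⌉ = 2288.
Per-layer scan distance = 11500 / 0.079 = 145569.6 mm.
Scan time per layer = 145569.6 / 2310, so 63.0171 s.
Per-layer time = 63.0171 + 13.5 = 76.5171 s.
Build time = 2288 × 76.5171 = 175071.1248 s = 48.63 hours.

48.63 hours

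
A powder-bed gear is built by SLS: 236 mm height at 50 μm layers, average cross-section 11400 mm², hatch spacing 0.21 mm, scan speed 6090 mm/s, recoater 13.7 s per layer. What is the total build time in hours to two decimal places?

Layer count = ceil(236 / 0.05) = 4720.
Per-layer scan distance = 11400 / 0.21 = 54285.7 mm.
Laser time per layer = 54285.7 / 6090 = 8.9139 s.
Time per layer = 8.9139 + 13.7, so 22.6139 s.
Total: 4720 × 22.6139 s = 106737.608 s → 29.65 hours.

29.65 hours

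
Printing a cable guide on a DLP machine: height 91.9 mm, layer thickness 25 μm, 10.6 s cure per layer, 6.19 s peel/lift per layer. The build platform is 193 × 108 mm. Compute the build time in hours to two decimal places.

17.14 hours

Layers = ⌈91.9/0.025⌉ = 3676.
Each layer takes = 10.6 + 6.19, so 16.79 s.
Build time: 3676 × 16.79 s = 61720.04 s, i.e. 17.14 hours.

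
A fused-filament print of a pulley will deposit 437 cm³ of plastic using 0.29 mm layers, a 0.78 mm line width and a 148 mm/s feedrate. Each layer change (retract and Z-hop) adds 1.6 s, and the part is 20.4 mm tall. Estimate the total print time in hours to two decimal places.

3.66 hours

Bead cross-section: 0.29 × 0.78 → 0.2262 mm².
Total extruded path = 437000/0.2262 = 1931918.7 mm.
Print-move time: 1931918.7 / 148 → 13053.5 s.
Layer count = ceil(20.4 / 0.29) = 71.
Non-print overhead: 71 × 1.6 → 113.6 s.
Altogether 13053.5 + 113.6 = 13167.1 s, i.e. 3.66 hours.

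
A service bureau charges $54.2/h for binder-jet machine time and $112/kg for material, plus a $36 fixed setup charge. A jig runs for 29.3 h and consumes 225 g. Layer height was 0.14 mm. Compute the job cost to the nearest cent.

$1649.26

Time charge = 54.2 × 29.3, so $1588.06.
Material cost = 112 × 225/1000, so $25.20.
Adding setup: 1588.06 + 25.20 + 36 → $1649.26.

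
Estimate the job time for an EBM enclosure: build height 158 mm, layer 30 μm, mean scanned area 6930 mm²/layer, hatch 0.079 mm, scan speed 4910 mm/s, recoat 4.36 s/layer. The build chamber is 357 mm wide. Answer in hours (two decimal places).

Layer count = ceil(158 / 0.03) = 5267.
Per-layer scan distance = 6930 / 0.079 = 87721.5 mm.
Beam time per layer = 87721.5 / 4910 = 17.8659 s.
Time per layer = 17.8659 + 4.36 = 22.2259 s.
Build time = 5267 × 22.2259 = 117063.8153 s = 32.52 hours.

32.52 hours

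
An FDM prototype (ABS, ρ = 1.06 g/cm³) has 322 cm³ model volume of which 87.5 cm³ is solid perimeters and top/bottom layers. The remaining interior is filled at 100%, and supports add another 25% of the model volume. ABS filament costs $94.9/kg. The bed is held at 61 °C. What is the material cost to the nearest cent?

Volume inside the shell = 322 − 87.5 = 234.5 cm³.
Infill volume = 1.00 × 234.5 = 234.5 cm³.
Support = 0.25 × 322, so 80.5 cm³.
Deposited volume: 87.5 + 234.5 + 80.5 → 402.5 cm³.
Mass = 402.5 × 1.06 = 426.65 g.
At $94.9/kg: 426.65/1000 × 94.9 = $40.49.

$40.49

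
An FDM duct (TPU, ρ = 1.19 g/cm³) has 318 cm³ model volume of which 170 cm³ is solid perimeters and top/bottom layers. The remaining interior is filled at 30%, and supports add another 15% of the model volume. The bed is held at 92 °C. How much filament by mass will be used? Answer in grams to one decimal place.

Volume inside the shell = 318 − 170 = 148 cm³.
Infill deposited: 0.30 × 148 → 44.4 cm³.
Support: 0.15 × 318 → 47.7 cm³.
Total printed volume = 170 + 44.4 + 47.7 = 262.1 cm³.
Mass = 262.1 × 1.19, so 311.899 g.

311.9 g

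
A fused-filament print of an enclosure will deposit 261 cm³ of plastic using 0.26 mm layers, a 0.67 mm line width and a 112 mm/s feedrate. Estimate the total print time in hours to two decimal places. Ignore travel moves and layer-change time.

3.72 hours

Extrusion cross-section = 0.26 × 0.67, so 0.1742 mm².
Total extruded path = 261000/0.1742 = 1498277.8 mm.
Print-move time = 1498277.8 / 112, so 13377.5 s.
Converting: 13377.5 s = 3.72 hours.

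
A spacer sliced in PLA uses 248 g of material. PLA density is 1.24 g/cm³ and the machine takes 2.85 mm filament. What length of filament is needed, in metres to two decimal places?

31.35 m

Extruded volume: 248/1.24 = 200 cm³ (200000 mm³).
Filament cross-section = π × (2.85/2)² = 6.3794 mm².
L = V/A = 200000/6.3794 = 31350.91 mm → 31.35 m.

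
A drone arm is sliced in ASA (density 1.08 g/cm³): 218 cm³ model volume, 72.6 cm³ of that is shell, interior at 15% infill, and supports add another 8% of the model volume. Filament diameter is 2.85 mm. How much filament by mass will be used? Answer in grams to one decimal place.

120.8 g

Infill region = 218 − 72.6 = 145.4 cm³.
Infill deposited = 0.15 × 145.4 = 21.81 cm³.
Support = 0.08 × 218, so 17.44 cm³.
Total printed volume = 72.6 + 21.81 + 17.44, so 111.85 cm³.
Mass = 111.85 × 1.08 = 120.798 g.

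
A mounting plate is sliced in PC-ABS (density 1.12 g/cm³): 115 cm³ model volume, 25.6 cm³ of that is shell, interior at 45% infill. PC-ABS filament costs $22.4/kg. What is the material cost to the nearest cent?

Interior volume: 115 − 25.6 → 89.4 cm³.
Deposited infill: 0.45 × 89.4 → 40.23 cm³.
Total extruded: 25.6 + 40.23 → 65.83 cm³.
Mass = 65.83 × 1.12, so 73.7296 g.
At $22.4/kg: 73.7296/1000 × 22.4 = $1.65.

$1.65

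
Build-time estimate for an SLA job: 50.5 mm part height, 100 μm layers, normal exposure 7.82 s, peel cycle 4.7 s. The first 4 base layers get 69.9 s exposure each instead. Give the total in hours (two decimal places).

1.83 hours

Number of layers: 50.5 / 0.1 → 505 (rounded up).
Bottom layers = 4 × (69.9 + 4.7) = 298.4 s.
Normal layers = 501 × (7.82 + 4.7), so 6272.52 s.
Total = 298.4 + 6272.52 = 6570.92 s = 1.83 hours.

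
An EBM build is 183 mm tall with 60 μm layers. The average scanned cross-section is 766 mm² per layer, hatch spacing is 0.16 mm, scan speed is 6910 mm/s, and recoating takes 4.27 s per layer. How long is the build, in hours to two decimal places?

4.20 hours

Layers = ⌈183/0.06⌉ = 3050.
Per-layer scan distance = 766 / 0.16, so 4787.5 mm.
Beam time per layer = 4787.5 / 6910, so 0.6928 s.
Layer cycle = 0.6928 + 4.27 = 4.9628 s.
3050 layers × 4.9628 s/layer = 15136.54 s, i.e. 4.20 hours.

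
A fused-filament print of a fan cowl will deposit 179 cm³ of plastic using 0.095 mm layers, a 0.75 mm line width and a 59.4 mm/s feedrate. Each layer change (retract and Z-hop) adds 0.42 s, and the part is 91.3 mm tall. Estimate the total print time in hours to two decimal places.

Extrusion cross-section = 0.095 × 0.75, so 0.07125 mm².
Toolpath length = 179 cm³ / 0.07125 mm² = 179000 / 0.07125 = 2512280.7 mm.
Print-move time: 2512280.7 / 59.4 → 42294.3 s.
Layer count = ceil(91.3 / 0.095) = 962.
Non-print overhead = 962 × 0.42, so 404.04 s.
Total = 42294.3 + 404.04 = 42698.34 s = 11.86 hours.

11.86 hours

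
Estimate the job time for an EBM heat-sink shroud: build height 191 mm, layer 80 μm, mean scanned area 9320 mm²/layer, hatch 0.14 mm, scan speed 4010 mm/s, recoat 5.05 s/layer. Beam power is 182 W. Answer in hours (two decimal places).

14.36 hours

Layers = ⌈191/0.08⌉ = 2388.
Scan path per layer = 9320 / 0.14, so 66571.4 mm.
Beam time per layer: 66571.4 / 4010 → 16.6013 s.
Per-layer time = 16.6013 + 5.05 = 21.6513 s.
Build time = 2388 × 21.6513 = 51703.3044 s = 14.36 hours.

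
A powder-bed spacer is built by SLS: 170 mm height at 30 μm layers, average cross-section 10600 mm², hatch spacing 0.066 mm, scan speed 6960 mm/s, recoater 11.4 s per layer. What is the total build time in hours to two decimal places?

Layers = ⌈170/0.03⌉ = 5667.
Per-layer scan distance: 10600 / 0.066 → 160606.1 mm.
Scan time per layer = 160606.1 / 6960 = 23.0756 s.
Time per layer = 23.0756 + 11.4 = 34.4756 s.
Total: 5667 × 34.4756 s = 195373.2252 s → 54.27 hours.

54.27 hours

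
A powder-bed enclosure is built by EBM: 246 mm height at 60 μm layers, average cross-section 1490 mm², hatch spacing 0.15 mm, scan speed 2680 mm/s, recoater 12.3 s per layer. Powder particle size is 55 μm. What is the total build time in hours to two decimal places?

Number of layers: 246 / 0.06 → 4100 (rounded up).
Hatch length per layer: 1490 / 0.15 → 9933.3 mm.
Per-layer scan time: 9933.3 / 2680 → 3.7065 s.
Per-layer time = 3.7065 + 12.3 = 16.0065 s.
Total: 4100 × 16.0065 s = 65626.65 s → 18.23 hours.

18.23 hours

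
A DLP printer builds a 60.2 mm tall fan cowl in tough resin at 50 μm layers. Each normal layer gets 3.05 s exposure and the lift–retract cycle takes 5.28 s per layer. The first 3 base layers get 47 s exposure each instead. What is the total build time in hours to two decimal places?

Layers = ⌈60.2/0.05⌉ = 1204.
Burn-in layers = 3 × (47 + 5.28) = 156.84 s.
Normal layers = 1201 × (3.05 + 5.28), so 10004.33 s.
Sum: 156.84 + 10004.33 = 10161.17 s → 2.82 hours.

2.82 hours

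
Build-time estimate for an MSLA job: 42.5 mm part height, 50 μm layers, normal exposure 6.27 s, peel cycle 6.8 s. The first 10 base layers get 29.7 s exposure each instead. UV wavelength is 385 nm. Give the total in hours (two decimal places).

3.15 hours

Number of layers: 42.5 / 0.05 → 850 (rounded up).
Bottom layers = 10 × (29.7 + 6.8), so 365 s.
Normal layers: 840 × (6.27 + 6.8) → 10978.8 s.
Sum: 365 + 10978.8 = 11343.8 s → 3.15 hours.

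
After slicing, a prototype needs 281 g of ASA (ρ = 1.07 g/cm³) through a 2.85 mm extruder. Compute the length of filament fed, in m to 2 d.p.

Volume = 281 g / 1.07 g·cm⁻³ = 262.6168 cm³ = 262616.8 mm³.
Filament cross-section = π × (2.85/2)² = 6.3794 mm².
L = V/A = 262616.8/6.3794 = 41166.38 mm → 41.17 m.

41.17 m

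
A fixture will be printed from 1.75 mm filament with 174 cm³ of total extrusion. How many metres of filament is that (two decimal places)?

72.34 m

A = π r² = π × 0.875² = 2.4053 mm².
Length = 174 cm³ / 2.4053 mm² = 174000 / 2.4053 = 72340.25 mm = 72.34 m.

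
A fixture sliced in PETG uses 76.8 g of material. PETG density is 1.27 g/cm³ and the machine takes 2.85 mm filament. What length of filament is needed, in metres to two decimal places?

9.48 m

Extruded volume: 76.8/1.27 = 60.4724 cm³ (60472.4 mm³).
Filament cross-section = π × (2.85/2)² = 6.3794 mm².
L = V/A = 60472.4/6.3794 = 9479.32 mm → 9.48 m.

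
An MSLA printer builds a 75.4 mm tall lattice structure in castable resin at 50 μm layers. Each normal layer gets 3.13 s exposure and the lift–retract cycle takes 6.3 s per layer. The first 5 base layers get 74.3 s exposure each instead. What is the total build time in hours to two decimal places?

Number of layers: 75.4 / 0.05 → 1508 (rounded up).
Burn-in layers: 5 × (74.3 + 6.3) → 403 s.
Normal layers = 1503 × (3.13 + 6.3) = 14173.29 s.
Total = 403 + 14173.29 = 14576.29 s = 4.05 hours.

4.05 hours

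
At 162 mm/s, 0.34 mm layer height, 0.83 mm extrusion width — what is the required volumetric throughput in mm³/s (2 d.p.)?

45.72

Extrusion cross-section = 0.34 × 0.83 = 0.2822 mm².
Volumetric flow = 162 × 0.2822 = 45.72 mm³/s.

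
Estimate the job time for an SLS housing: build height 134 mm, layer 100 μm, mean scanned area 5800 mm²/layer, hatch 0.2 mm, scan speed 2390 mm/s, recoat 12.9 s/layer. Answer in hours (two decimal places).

Layer count = ceil(134 / 0.1) = 1340.
Hatch length per layer: 5800 / 0.2 → 29000 mm.
Scan time per layer: 29000 / 2390 → 12.1339 s.
Layer cycle: 12.1339 + 12.9 → 25.0339 s.
Total: 1340 × 25.0339 s = 33545.426 s → 9.32 hours.

9.32 hours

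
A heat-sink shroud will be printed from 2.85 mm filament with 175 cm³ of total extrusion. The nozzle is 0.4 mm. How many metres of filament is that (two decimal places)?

Filament cross-section = π × (2.85/2)² = 6.3794 mm².
L = 175000 mm³ / 6.3794 mm² = 27432.05 mm, i.e. 27.43 m.

27.43 m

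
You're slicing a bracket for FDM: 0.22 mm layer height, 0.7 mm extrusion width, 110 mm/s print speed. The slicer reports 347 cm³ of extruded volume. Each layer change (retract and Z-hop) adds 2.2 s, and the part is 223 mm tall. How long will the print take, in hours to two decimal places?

Extrusion cross-section: 0.22 × 0.7 → 0.154 mm².
Total extruded path = 347000/0.154 = 2253246.8 mm.
Extrusion time = 2253246.8 / 110 = 20484.1 s.
Number of layers: 223 / 0.22 → 1014 (rounded up).
Non-print overhead = 1014 × 2.2, so 2230.8 s.
Altogether 20484.1 + 2230.8 = 22714.9 s, i.e. 6.31 hours.

6.31 hours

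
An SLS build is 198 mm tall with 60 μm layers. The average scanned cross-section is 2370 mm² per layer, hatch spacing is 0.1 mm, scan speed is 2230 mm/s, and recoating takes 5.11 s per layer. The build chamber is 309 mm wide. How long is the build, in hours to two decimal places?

Layer count = ceil(198 / 0.06) = 3300.
Per-layer scan distance = 2370 / 0.1 = 23700 mm.
Per-layer scan time = 23700 / 2230, so 10.6278 s.
Time per layer: 10.6278 + 5.11 → 15.7378 s.
Total: 3300 × 15.7378 s = 51934.74 s → 14.43 hours.

14.43 hours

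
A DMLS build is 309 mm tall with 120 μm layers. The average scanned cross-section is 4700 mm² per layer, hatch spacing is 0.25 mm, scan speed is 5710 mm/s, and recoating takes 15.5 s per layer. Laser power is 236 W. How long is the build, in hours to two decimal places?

Layer count = ceil(309 / 0.12) = 2575.
Hatch length per layer: 4700 / 0.25 → 18800 mm.
Per-layer scan time = 18800 / 5710, so 3.2925 s.
Layer cycle = 3.2925 + 15.5 = 18.7925 s.
2575 layers × 18.7925 s/layer = 48390.6875 s, i.e. 13.44 hours.

13.44 hours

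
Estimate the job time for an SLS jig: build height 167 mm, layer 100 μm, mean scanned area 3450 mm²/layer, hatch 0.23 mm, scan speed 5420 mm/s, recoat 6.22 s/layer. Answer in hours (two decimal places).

Number of layers: 167 / 0.1 → 1670 (rounded up).
Per-layer scan distance = 3450 / 0.23 = 15000 mm.
Per-layer scan time = 15000 / 5420, so 2.7675 s.
Per-layer time: 2.7675 + 6.22 → 8.9875 s.
1670 layers × 8.9875 s/layer = 15009.125 s, i.e. 4.17 hours.

4.17 hours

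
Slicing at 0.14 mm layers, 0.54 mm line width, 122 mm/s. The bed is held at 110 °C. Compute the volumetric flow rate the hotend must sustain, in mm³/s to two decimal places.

9.22

Extrusion cross-section = 0.14 × 0.54, so 0.0756 mm².
Volumetric flow = 122 × 0.0756 = 9.22 mm³/s.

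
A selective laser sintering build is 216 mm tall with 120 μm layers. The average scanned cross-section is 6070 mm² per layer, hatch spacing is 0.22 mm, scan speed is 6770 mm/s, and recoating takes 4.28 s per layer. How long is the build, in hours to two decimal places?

4.18 hours

Layer count = ceil(216 / 0.12) = 1800.
Scan path per layer = 6070 / 0.22 = 27590.9 mm.
Per-layer scan time = 27590.9 / 6770 = 4.0755 s.
Time per layer = 4.0755 + 4.28, so 8.3555 s.
1800 layers × 8.3555 s/layer = 15039.9 s, i.e. 4.18 hours.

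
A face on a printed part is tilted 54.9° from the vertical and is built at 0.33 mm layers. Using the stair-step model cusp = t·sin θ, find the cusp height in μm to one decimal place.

270.0 μm

h_c = t·sin θ = 0.33 × 0.8181 = 0.269973 mm (270.0 μm).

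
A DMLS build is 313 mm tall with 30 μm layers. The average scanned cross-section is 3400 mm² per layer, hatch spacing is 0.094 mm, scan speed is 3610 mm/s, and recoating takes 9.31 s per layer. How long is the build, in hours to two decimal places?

Number of layers: 313 / 0.03 → 10434 (rounded up).
Per-layer scan distance: 3400 / 0.094 → 36170.2 mm.
Laser time per layer: 36170.2 / 3610 → 10.0194 s.
Per-layer time = 10.0194 + 9.31 = 19.3294 s.
Total: 10434 × 19.3294 s = 201682.9596 s → 56.02 hours.

56.02 hours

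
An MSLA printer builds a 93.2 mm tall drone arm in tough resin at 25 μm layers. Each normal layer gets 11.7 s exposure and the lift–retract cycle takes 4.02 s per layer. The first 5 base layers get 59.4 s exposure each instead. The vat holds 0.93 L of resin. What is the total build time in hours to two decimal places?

Number of layers: 93.2 / 0.025 → 3728 (rounded up).
Burn-in layers = 5 × (59.4 + 4.02), so 317.1 s.
Regular layers = 3723 × (11.7 + 4.02) = 58525.56 s.
Sum: 317.1 + 58525.56 = 58842.66 s → 16.35 hours.

16.35 hours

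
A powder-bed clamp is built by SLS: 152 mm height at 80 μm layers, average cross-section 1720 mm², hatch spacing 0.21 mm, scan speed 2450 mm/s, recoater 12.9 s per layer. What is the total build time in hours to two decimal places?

Layers = ⌈152/0.08⌉ = 1900.
Per-layer scan distance = 1720 / 0.21, so 8190.5 mm.
Laser time per layer = 8190.5 / 2450 = 3.3431 s.
Per-layer time: 3.3431 + 12.9 → 16.2431 s.
Build time = 1900 × 16.2431 = 30861.89 s = 8.57 hours.

8.57 hours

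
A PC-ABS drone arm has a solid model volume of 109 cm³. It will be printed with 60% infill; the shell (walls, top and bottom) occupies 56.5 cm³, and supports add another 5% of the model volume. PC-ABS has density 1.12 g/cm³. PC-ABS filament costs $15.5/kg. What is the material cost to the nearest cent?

Volume inside the shell = 109 − 56.5, so 52.5 cm³.
Infill volume = 0.60 × 52.5, so 31.5 cm³.
Support: 0.05 × 109 → 5.45 cm³.
Deposited volume = 56.5 + 31.5 + 5.45 = 93.45 cm³.
Mass = 93.45 × 1.12, so 104.664 g.
Cost = 104.664 g / 1000 × $15.5/kg = $1.62.

$1.62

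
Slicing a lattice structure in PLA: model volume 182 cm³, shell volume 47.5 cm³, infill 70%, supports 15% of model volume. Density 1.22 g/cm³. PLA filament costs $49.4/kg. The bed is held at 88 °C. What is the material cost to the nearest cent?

$10.18

Interior volume: 182 − 47.5 → 134.5 cm³.
Deposited infill: 0.70 × 134.5 → 94.15 cm³.
Support: 0.15 × 182 → 27.3 cm³.
Deposited volume = 47.5 + 94.15 + 27.3, so 168.95 cm³.
Mass = 168.95 × 1.22, so 206.119 g.
At $49.4/kg: 206.119/1000 × 49.4 = $10.18.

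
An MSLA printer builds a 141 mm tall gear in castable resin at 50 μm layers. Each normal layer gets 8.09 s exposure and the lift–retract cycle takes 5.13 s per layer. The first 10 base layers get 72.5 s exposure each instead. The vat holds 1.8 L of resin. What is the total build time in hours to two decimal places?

Layer count = ceil(141 / 0.05) = 2820.
Bottom layers = 10 × (72.5 + 5.13) = 776.3 s.
Regular layers: 2810 × (8.09 + 5.13) → 37148.2 s.
Total = 776.3 + 37148.2 = 37924.5 s = 10.53 hours.

10.53 hours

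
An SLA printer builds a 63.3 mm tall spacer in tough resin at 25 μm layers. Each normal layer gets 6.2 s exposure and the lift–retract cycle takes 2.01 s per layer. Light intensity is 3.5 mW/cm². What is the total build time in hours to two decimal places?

5.77 hours

Number of layers: 63.3 / 0.025 → 2532 (rounded up).
Each layer takes = 6.2 + 2.01 = 8.21 s.
Build time: 2532 × 8.21 s = 20787.72 s, i.e. 5.77 hours.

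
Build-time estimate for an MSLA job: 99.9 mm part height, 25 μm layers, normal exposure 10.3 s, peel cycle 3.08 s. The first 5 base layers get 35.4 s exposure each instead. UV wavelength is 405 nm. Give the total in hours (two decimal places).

14.89 hours

Layer count = ceil(99.9 / 0.025) = 3996.
Bottom layers: 5 × (35.4 + 3.08) → 192.4 s.
Normal layers = 3991 × (10.3 + 3.08), so 53399.58 s.
Total = 192.4 + 53399.58 = 53591.98 s = 14.89 hours.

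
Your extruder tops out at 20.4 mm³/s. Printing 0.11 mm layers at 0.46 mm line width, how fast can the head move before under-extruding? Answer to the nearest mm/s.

A = 0.11 × 0.46 = 0.0506 mm².
Max speed = 20.4 / 0.0506 = 403.16 ≈ 403 mm/s.

403 mm/s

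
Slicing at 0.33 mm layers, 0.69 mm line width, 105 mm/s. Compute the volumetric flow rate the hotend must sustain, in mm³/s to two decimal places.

23.91

A = 0.33 × 0.69, so 0.2277 mm².
Volumetric flow = 105 × 0.2277 = 23.91 mm³/s.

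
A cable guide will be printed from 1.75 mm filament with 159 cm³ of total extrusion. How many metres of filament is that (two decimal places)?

Filament cross-section = π × (1.75/2)² = 2.4053 mm².
Length = 159 cm³ / 2.4053 mm² = 159000 / 2.4053 = 66104.02 mm = 66.10 m.

66.10 m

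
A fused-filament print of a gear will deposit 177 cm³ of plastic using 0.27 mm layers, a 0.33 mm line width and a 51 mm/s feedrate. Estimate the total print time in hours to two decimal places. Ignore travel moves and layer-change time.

10.82 hours

Bead cross-section = 0.27 × 0.33 = 0.0891 mm².
Path length: 177000 mm³ / 0.0891 mm² → 1986532 mm.
Time extruding = 1986532 / 51 = 38951.6 s.
38951.6 s = 10.82 hours.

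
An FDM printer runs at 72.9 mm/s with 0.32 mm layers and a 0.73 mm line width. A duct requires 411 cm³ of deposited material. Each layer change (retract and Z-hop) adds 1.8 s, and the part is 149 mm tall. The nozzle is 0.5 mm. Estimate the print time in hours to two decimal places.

Line area = 0.32 × 0.73 = 0.2336 mm².
Toolpath length = 411 cm³ / 0.2336 mm² = 411000 / 0.2336 = 1759417.8 mm.
Print-move time = 1759417.8 / 72.9 = 24134.7 s.
Layer count = ceil(149 / 0.32) = 466.
Z-hop total = 466 × 1.8, so 838.8 s.
Altogether 24134.7 + 838.8 = 24973.5 s, i.e. 6.94 hours.

6.94 hours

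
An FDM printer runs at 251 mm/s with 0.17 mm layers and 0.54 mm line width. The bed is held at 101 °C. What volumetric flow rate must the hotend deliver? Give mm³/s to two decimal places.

23.04

A = 0.17 × 0.54 = 0.0918 mm².
Q = v·A = 251 × 0.0918 = 23.04 mm³/s.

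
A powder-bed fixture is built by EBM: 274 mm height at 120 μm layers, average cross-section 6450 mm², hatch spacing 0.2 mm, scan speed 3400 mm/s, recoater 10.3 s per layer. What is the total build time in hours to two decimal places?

Number of layers: 274 / 0.12 → 2284 (rounded up).
Scan path per layer: 6450 / 0.2 → 32250 mm.
Per-layer scan time: 32250 / 3400 → 9.4853 s.
Time per layer = 9.4853 + 10.3 = 19.7853 s.
2284 layers × 19.7853 s/layer = 45189.6252 s, i.e. 12.55 hours.

12.55 hours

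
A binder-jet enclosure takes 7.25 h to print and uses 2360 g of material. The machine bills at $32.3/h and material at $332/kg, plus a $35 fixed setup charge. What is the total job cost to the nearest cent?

$1052.70

Machine cost: 32.3 × 7.25 → $234.175.
Material cost = 332 × 2360/1000 = $783.52.
Adding setup: 234.175 + 783.52 + 35 → 1052.695 ≈ $1052.70.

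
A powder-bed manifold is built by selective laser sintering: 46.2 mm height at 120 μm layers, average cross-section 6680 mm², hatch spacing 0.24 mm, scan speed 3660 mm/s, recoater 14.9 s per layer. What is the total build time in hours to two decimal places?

Number of layers: 46.2 / 0.12 → 385 (rounded up).
Scan path per layer: 6680 / 0.24 → 27833.3 mm.
Per-layer scan time = 27833.3 / 3660 = 7.6047 s.
Time per layer = 7.6047 + 14.9, so 22.5047 s.
Build time = 385 × 22.5047 = 8664.3095 s = 2.41 hours.

2.41 hours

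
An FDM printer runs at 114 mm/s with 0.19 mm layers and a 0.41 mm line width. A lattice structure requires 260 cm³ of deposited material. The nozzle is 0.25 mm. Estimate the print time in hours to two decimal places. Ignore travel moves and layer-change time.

8.13 hours

Line area = 0.19 × 0.41 = 0.0779 mm².
Path length: 260000 mm³ / 0.0779 mm² → 3337612.3 mm.
Time extruding: 3337612.3 / 114 → 29277.3 s.
That's 29277.3 s → 8.13 hours.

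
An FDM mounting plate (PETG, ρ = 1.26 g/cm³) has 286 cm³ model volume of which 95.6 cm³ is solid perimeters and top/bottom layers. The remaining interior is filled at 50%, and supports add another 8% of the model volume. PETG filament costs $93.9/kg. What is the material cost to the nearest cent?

Interior volume: 286 − 95.6 → 190.4 cm³.
Infill deposited = 0.50 × 190.4 = 95.2 cm³.
Support = 0.08 × 286 = 22.88 cm³.
Total extruded = 95.6 + 95.2 + 22.88, so 213.68 cm³.
Mass = 213.68 × 1.26, so 269.2368 g.
Cost = 269.2368 g / 1000 × $93.9/kg = $25.28.

$25.28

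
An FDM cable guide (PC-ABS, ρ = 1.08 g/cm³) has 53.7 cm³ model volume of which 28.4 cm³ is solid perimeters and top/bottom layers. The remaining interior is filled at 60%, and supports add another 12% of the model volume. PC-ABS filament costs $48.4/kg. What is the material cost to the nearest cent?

$2.61

Infill region: 53.7 − 28.4 → 25.3 cm³.
Deposited infill = 0.60 × 25.3, so 15.18 cm³.
Support = 0.12 × 53.7 = 6.444 cm³.
Deposited volume = 28.4 + 15.18 + 6.444 = 50.024 cm³.
Mass: 50.024 × 1.08 → 54.02592 g.
At $48.4/kg: 54.02592/1000 × 48.4 = $2.61.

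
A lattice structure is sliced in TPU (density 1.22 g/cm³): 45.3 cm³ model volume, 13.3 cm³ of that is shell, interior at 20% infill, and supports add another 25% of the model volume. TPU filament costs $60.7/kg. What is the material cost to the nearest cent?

$2.30

Interior volume = 45.3 − 13.3 = 32 cm³.
Infill deposited: 0.20 × 32 → 6.4 cm³.
Support: 0.25 × 45.3 → 11.325 cm³.
Total printed volume: 13.3 + 6.4 + 11.325 → 31.025 cm³.
Mass: 31.025 × 1.22 → 37.8505 g.
Cost = 37.8505 g / 1000 × $60.7/kg = $2.30.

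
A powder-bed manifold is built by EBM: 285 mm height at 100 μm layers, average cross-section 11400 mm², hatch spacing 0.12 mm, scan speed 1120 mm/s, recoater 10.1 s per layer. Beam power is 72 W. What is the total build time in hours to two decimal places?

75.15 hours

Layer count = ceil(285 / 0.1) = 2850.
Hatch length per layer = 11400 / 0.12 = 95000 mm.
Scan time per layer: 95000 / 1120 → 84.8214 s.
Time per layer = 84.8214 + 10.1 = 94.9214 s.
Build time = 2850 × 94.9214 = 270525.99 s = 75.15 hours.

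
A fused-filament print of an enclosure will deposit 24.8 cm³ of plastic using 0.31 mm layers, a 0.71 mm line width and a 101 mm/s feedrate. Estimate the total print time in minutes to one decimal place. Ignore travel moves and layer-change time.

Extrusion cross-section: 0.31 × 0.71 → 0.2201 mm².
Path length: 24800 mm³ / 0.2201 mm² → 112676.1 mm.
Print-move time: 112676.1 / 101 → 1115.6 s.
In the requested units: 1115.6 s = 18.6 minutes.

18.6 minutes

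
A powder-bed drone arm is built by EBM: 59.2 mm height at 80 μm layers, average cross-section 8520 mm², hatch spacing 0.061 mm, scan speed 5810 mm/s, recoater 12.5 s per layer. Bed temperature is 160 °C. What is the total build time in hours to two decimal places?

7.51 hours

Number of layers: 59.2 / 0.08 → 740 (rounded up).
Per-layer scan distance = 8520 / 0.061 = 139672.1 mm.
Beam time per layer = 139672.1 / 5810 = 24.0399 s.
Per-layer time: 24.0399 + 12.5 → 36.5399 s.
Build time = 740 × 36.5399 = 27039.526 s = 7.51 hours.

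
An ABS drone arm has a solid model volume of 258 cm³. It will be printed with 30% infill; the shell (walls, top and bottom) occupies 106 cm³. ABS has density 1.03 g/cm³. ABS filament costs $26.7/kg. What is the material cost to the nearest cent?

Infill region: 258 − 106 → 152 cm³.
Infill deposited: 0.30 × 152 → 45.6 cm³.
Total printed volume = 106 + 45.6, so 151.6 cm³.
Mass = 151.6 × 1.03, so 156.148 g.
At $26.7/kg: 156.148/1000 × 26.7 = $4.17.

$4.17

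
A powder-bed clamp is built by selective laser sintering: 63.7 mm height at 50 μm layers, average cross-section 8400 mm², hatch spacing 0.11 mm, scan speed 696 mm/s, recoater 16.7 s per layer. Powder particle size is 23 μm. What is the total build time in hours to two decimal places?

44.74 hours

Number of layers: 63.7 / 0.05 → 1274 (rounded up).
Per-layer scan distance: 8400 / 0.11 → 76363.6 mm.
Scan time per layer: 76363.6 / 696 → 109.7178 s.
Time per layer = 109.7178 + 16.7 = 126.4178 s.
Build time = 1274 × 126.4178 = 161056.2772 s = 44.74 hours.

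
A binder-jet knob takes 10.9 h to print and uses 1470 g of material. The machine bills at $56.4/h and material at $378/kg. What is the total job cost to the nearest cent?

$1170.42

Machine cost = 56.4 × 10.9, so $614.76.
Material cost: 378 × 1470/1000 → $555.66.
Total = 614.76 + 555.66 = $1170.42.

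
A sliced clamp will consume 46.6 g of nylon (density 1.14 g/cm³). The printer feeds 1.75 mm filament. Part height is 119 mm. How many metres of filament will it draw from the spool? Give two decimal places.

16.99 m

Extruded volume: 46.6/1.14 = 40.8772 cm³ (40877.2 mm³).
Filament cross-section = π × (1.75/2)² = 2.4053 mm².
Length = 40877.2 / 2.4053 = 16994.64 mm = 16.99 m.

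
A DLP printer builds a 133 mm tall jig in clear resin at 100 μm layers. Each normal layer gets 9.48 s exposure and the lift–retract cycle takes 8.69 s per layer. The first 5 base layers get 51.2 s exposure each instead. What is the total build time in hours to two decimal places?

Layers = ⌈133/0.1⌉ = 1330.
Base layers = 5 × (51.2 + 8.69) = 299.45 s.
Remaining layers: 1325 × (9.48 + 8.69) → 24075.25 s.
Sum: 299.45 + 24075.25 = 24374.7 s → 6.77 hours.

6.77 hours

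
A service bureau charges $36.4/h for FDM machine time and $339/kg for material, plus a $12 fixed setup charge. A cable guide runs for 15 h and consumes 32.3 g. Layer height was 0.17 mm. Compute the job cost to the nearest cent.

Machine-time cost = 36.4 × 15, so $546.00.
Feedstock cost = 339 × 32.3/1000, so $10.9497.
Adding setup: 546.00 + 10.9497 + 12 → 568.9497 ≈ $568.95.

$568.95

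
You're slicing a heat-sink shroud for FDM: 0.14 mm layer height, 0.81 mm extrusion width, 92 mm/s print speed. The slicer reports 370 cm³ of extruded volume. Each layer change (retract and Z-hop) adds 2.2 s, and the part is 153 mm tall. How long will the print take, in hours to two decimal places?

10.52 hours

Line area: 0.14 × 0.81 → 0.1134 mm².
Toolpath length = 370 cm³ / 0.1134 mm² = 370000 / 0.1134 = 3262786.6 mm.
Print-move time = 3262786.6 / 92, so 35465.1 s.
Layers = ⌈153/0.14⌉ = 1093.
Layer-change overhead = 1093 × 2.2, so 2404.6 s.
Altogether 35465.1 + 2404.6 = 37869.7 s, i.e. 10.52 hours.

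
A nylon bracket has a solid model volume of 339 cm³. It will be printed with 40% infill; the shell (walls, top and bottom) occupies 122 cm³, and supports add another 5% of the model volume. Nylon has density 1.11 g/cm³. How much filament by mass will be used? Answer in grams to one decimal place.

250.6 g

Interior volume: 339 − 122 → 217 cm³.
Infill volume: 0.40 × 217 → 86.8 cm³.
Support = 0.05 × 339 = 16.95 cm³.
Deposited volume: 122 + 86.8 + 16.95 → 225.75 cm³.
Mass: 225.75 × 1.11 → 250.5825 g.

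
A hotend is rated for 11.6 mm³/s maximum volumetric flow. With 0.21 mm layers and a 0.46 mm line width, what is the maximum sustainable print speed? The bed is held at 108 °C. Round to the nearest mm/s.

120 mm/s

Extrusion cross-section = 0.21 × 0.46, so 0.0966 mm².
v_max = Q/A = 11.6/0.0966 = 120.08 mm/s → 120 mm/s.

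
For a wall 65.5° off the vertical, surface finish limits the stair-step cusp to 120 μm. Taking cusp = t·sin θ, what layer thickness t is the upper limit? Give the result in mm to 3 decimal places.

sin(65.5°) = 0.9100; t_max = 0.12/0.9100 = 0.132 mm.

0.132 mm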